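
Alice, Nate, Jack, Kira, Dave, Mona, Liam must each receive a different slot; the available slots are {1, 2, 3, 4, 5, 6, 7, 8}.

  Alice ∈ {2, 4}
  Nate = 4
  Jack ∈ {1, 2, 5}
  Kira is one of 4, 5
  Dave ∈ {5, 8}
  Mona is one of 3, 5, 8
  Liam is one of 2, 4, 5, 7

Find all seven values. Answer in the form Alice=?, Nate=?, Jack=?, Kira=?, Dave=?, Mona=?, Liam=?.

Alice=2, Nate=4, Jack=1, Kira=5, Dave=8, Mona=3, Liam=7

Nate must be 4 (only option left). Eliminate 4 elsewhere: Alice, Kira, Liam.
Kira must be 5 (only option left). So Jack, Dave, Mona, Liam can't be 5.
That leaves Dave = 8. So Mona can't be 8.
That leaves Mona = 3.
Alice has just one choice, so Alice = 2. Strike 2 from Jack, Liam.
Jack has just one choice, so Jack = 1.
That leaves Liam = 7.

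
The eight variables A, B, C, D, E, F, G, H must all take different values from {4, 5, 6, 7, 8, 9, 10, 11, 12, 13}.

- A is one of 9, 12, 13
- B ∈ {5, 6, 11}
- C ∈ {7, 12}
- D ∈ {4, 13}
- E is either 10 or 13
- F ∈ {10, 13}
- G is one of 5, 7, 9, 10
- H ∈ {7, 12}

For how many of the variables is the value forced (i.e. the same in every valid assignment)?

C and H between them cover only {7, 12} — a naked pair. Remove those values from A, G.
E and F share exactly the 2 values {10, 13}; by pigeonhole those values go to them, so strike 10, 13 from A, D, G.
A must be 9 (only option left). Eliminate 9 elsewhere: G.
D's domain is down to {4}, so D = 4.
That leaves G = 5. Strike 5 from B.
Determined: A=9, D=4, G=5. The other variables each still have more than one consistent value. That makes 3.

3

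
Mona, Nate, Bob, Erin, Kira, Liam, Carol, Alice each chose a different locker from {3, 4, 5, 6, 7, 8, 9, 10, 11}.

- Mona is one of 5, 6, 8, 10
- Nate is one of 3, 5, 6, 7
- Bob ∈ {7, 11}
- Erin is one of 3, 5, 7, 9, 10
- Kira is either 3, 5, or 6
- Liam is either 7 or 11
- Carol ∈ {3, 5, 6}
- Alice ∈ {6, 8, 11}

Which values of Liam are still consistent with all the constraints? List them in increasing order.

The 8 variables draw from only 8 values {3, 5, 6, 7, 8, 9, 10, 11}, so each is used; only Erin can be 9, hence Erin = 9.
The 7 still-open variables together cover exactly {3, 5, 6, 7, 8, 10, 11} — 7 values for 7 variables — and 10 appears only in Mona's list, so Mona = 10.
The 6 still-open variables draw from only 6 values {3, 5, 6, 7, 8, 11}, so each is used; only Alice can be 8, hence Alice = 8.
Bob and Liam share exactly the 2 values {7, 11}; by pigeonhole those values go to them, so strike 7, 11 from Nate.
No further eliminations apply; Liam can still be any of 7, 11.

7, 11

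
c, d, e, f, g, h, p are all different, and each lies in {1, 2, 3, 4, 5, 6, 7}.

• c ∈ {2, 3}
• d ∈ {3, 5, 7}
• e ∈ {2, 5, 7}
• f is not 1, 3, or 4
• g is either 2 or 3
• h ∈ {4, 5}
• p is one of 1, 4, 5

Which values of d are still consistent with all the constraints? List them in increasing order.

Among the 7 variables, 1 fits only p (and all 7 values in {1, 2, 3, 4, 5, 6, 7} must be used), so p = 1.
The 6 still-open variables draw from only 6 values {2, 3, 4, 5, 6, 7}, so each is used; only h can be 4, hence h = 4.
The 5 still-open variables together cover exactly {2, 3, 5, 6, 7} — 5 values for 5 variables — and 6 appears only in f's list, so f = 6.
The 2 variables c and g are confined to {2, 3}, which locks those values in; drop them from d, e.
No further eliminations apply; d can still be any of 5, 7.

5, 7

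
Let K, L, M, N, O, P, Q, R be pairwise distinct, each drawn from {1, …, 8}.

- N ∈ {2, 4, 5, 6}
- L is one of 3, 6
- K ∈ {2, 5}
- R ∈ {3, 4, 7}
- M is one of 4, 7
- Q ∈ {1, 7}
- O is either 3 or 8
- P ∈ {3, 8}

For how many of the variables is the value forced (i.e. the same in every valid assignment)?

The 8 variables together cover exactly {1, 2, 3, 4, 5, 6, 7, 8} — 8 values for 8 variables — and 1 appears only in Q's list, so Q = 1.
O and P share exactly the 2 values {3, 8}; by pigeonhole those values go to them, so strike 3, 8 from L, R.
L must be 6 (only option left). Strike 6 from N.
M and R share exactly the 2 values {4, 7}; by pigeonhole those values go to them, so strike 4, 7 from N.
Determined: L=6, Q=1. The other variables each still have more than one consistent value. That makes 2.

2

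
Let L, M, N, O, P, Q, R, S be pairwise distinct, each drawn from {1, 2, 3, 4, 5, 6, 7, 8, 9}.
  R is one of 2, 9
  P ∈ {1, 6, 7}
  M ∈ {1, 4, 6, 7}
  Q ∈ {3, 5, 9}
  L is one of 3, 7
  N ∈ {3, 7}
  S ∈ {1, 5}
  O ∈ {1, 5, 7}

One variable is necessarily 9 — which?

Q

Among the 8 variables, 2 fits only R (and all 8 values in {1, 2, 3, 4, 5, 6, 7, 9} must be used), so R = 2.
Among the 7 still-open variables, 4 fits only M (and all 7 values in {1, 3, 4, 5, 6, 7, 9} must be used), so M = 4.
The 6 still-open variables draw from only 6 values {1, 3, 5, 6, 7, 9}, so each is used; only P can be 6, hence P = 6.
The 5 still-open variables draw from only 5 values {1, 3, 5, 7, 9}, so each is used; only Q can be 9, hence Q = 9.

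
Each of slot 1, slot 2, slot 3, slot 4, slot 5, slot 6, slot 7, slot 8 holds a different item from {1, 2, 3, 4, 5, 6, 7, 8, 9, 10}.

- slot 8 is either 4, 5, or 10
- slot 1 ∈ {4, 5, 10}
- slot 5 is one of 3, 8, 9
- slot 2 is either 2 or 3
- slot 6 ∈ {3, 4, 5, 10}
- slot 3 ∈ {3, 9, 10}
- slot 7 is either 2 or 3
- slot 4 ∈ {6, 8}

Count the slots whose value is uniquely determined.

3

The 8 variables together cover exactly {2, 3, 4, 5, 6, 8, 9, 10} — 8 values for 8 variables — and 6 appears only in slot 4's list, so slot 4 = 6.
The 7 still-open variables together cover exactly {2, 3, 4, 5, 8, 9, 10} — 7 values for 7 variables — and 8 appears only in slot 5's list, so slot 5 = 8.
The 6 still-open variables draw from only 6 values {2, 3, 4, 5, 9, 10}, so each is used; only slot 3 can be 9, hence slot 3 = 9.
slot 2 and slot 7 share exactly the 2 values {2, 3}; by pigeonhole those values go to them, so strike 2, 3 from slot 6.
Determined: slot 3=9, slot 4=6, slot 5=8. The other slots each still have more than one consistent value. That makes 3.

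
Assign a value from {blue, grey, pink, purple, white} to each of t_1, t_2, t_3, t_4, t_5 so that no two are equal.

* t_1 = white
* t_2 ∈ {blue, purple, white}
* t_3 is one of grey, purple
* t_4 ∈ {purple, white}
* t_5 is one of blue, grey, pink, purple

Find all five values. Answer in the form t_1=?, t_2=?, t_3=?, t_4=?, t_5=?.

t_1=white, t_2=blue, t_3=grey, t_4=purple, t_5=pink

t_1 has just one choice, so t_1 = white. Remove white from t_2, t_4.
t_4 has just one choice, so t_4 = purple. Eliminate purple elsewhere: t_2, t_3, t_5.
That leaves t_2 = blue. Remove blue from t_5.
That leaves t_3 = grey. So t_5 can't be grey.
t_5 must be pink (only option left).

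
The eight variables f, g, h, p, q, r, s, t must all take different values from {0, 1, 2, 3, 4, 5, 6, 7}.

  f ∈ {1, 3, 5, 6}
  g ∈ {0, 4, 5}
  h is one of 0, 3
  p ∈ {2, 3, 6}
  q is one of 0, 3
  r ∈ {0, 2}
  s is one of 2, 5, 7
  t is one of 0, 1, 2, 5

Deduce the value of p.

The 8 variables together cover exactly {0, 1, 2, 3, 4, 5, 6, 7} — 8 values for 8 variables — and 4 appears only in g's list, so g = 4.
Among the 7 still-open variables, 7 fits only s (and all 7 values in {0, 1, 2, 3, 5, 6, 7} must be used), so s = 7.
h and q between them cover only {0, 3} — a naked pair. Remove those values from f, p, r, t.
r has just one choice, so r = 2. Strike 2 from p, t.
So p = 6.

6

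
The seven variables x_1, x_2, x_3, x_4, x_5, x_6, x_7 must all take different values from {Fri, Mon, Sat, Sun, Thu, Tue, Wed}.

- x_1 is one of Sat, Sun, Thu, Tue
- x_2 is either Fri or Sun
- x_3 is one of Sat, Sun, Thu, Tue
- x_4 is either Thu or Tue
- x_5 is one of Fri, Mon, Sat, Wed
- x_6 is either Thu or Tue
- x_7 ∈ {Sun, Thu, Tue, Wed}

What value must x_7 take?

Wed

Among the 7 variables, Mon fits only x_5 (and all 7 values in {Fri, Mon, Sat, Sun, Thu, Tue, Wed} must be used), so x_5 = Mon.
The 6 still-open variables together cover exactly {Fri, Sat, Sun, Thu, Tue, Wed} — 6 values for 6 variables — and Fri appears only in x_2's list, so x_2 = Fri.
The 5 still-open variables draw from only 5 values {Sat, Sun, Thu, Tue, Wed}, so each is used; only x_7 can be Wed, hence x_7 = Wed.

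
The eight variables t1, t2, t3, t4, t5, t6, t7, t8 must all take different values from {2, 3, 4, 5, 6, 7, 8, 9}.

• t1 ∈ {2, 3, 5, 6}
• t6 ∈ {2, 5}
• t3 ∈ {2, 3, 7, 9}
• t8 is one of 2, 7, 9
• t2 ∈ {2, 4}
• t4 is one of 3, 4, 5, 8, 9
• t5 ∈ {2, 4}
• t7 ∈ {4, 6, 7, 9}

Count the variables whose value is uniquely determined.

The 8 variables together cover exactly {2, 3, 4, 5, 6, 7, 8, 9} — 8 values for 8 variables — and 8 appears only in t4's list, so t4 = 8.
t2 and t5 share exactly the 2 values {2, 4}; by pigeonhole those values go to them, so strike 2, 4 from t1, t3, t6, t7, t8.
t6 must be 5 (only option left). So t1 can't be 5.
Determined: t4=8, t6=5. The other variables each still have more than one consistent value. That makes 2.

2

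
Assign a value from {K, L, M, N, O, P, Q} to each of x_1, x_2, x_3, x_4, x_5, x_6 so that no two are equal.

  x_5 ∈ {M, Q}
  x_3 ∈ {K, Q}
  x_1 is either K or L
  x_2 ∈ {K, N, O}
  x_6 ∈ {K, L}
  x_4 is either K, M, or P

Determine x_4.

x_1 and x_6 share exactly the 2 values {K, L}; by pigeonhole those values go to them, so strike K, L from x_2, x_3, x_4.
x_3 must be Q (only option left). Strike Q from x_5.
x_5's domain is down to {M}, so x_5 = M. Strike M from x_4.
So x_4 = P.

P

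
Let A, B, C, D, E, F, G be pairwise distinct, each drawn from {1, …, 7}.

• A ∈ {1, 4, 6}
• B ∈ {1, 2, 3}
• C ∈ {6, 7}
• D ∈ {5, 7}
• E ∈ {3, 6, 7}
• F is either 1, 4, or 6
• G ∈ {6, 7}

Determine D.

5

The 7 variables draw from only 7 values {1, 2, 3, 4, 5, 6, 7}, so each is used; only B can be 2, hence B = 2.
The 6 still-open variables together cover exactly {1, 3, 4, 5, 6, 7} — 6 values for 6 variables — and 3 appears only in E's list, so E = 3.
The 5 still-open variables together cover exactly {1, 4, 5, 6, 7} — 5 values for 5 variables — and 5 appears only in D's list, so D = 5.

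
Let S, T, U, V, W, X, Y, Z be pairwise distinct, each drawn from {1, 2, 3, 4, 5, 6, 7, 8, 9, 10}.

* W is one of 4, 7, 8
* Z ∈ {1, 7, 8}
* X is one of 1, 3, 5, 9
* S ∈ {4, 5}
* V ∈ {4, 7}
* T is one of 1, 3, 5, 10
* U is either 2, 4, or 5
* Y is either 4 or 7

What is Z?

1

The 2 variables V and Y are confined to {4, 7}, which locks those values in; drop them from S, U, W, Z.
S must be 5 (only option left). Remove 5 from T, U, X.
U has just one choice, so U = 2.
W has just one choice, so W = 8. Strike 8 from Z.
So Z = 1.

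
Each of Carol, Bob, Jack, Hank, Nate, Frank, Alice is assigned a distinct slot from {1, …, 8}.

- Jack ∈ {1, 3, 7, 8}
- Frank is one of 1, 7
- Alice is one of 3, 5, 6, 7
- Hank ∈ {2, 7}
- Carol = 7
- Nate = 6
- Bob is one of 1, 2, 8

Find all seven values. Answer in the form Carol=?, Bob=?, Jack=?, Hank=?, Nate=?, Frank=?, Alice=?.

Carol must be 7 (only option left). Strike 7 from Jack, Hank, Frank, Alice.
Hank must be 2 (only option left). So Bob can't be 2.
Nate must be 6 (only option left). Remove 6 from Alice.
Frank must be 1 (only option left). So Bob, Jack can't be 1.
Bob must be 8 (only option left). Remove 8 from Jack.
Jack must be 3 (only option left). So Alice can't be 3.
That leaves Alice = 5.

Carol=7, Bob=8, Jack=3, Hank=2, Nate=6, Frank=1, Alice=5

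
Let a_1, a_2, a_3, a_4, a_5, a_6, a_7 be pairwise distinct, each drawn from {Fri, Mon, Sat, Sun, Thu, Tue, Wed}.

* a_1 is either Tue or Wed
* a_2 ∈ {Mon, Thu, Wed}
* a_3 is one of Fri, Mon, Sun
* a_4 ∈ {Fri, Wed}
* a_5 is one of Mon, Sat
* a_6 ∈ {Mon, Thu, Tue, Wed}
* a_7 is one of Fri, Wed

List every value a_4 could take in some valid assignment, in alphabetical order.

The 7 variables together cover exactly {Fri, Mon, Sat, Sun, Thu, Tue, Wed} — 7 values for 7 variables — and Sat appears only in a_5's list, so a_5 = Sat.
The 6 still-open variables draw from only 6 values {Fri, Mon, Sun, Thu, Tue, Wed}, so each is used; only a_3 can be Sun, hence a_3 = Sun.
The 2 variables a_4 and a_7 are confined to {Fri, Wed}, which locks those values in; drop them from a_1, a_2, a_6.
a_1 has just one choice, so a_1 = Tue. Remove Tue from a_6.
No further eliminations apply; a_4 can still be any of Fri, Wed.

Fri, Wed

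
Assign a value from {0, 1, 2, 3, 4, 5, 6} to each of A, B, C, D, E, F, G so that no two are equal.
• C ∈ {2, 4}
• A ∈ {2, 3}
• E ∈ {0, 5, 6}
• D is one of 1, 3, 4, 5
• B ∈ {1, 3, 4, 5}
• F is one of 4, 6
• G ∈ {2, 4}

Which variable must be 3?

A

The 7 variables together cover exactly {0, 1, 2, 3, 4, 5, 6} — 7 values for 7 variables — and 0 appears only in E's list, so E = 0.
The 6 still-open variables together cover exactly {1, 2, 3, 4, 5, 6} — 6 values for 6 variables — and 6 appears only in F's list, so F = 6.
C and G share exactly the 2 values {2, 4}; by pigeonhole those values go to them, so strike 2, 4 from A, B, D.
So 3 goes to A.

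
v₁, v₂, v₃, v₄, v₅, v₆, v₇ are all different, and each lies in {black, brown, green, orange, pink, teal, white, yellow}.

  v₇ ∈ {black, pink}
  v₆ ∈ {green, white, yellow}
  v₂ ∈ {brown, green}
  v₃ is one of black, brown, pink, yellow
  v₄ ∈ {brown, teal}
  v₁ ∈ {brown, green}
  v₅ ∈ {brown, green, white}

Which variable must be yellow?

v₆

The 7 variables together cover exactly {black, brown, green, pink, teal, white, yellow} — 7 values for 7 variables — and teal appears only in v₄'s list, so v₄ = teal.
v₁ and v₂ share exactly the 2 values {brown, green}; by pigeonhole those values go to them, so strike brown, green from v₃, v₅, v₆.
v₅'s domain is down to {white}, so v₅ = white. Remove white from v₆.
So yellow goes to v₆.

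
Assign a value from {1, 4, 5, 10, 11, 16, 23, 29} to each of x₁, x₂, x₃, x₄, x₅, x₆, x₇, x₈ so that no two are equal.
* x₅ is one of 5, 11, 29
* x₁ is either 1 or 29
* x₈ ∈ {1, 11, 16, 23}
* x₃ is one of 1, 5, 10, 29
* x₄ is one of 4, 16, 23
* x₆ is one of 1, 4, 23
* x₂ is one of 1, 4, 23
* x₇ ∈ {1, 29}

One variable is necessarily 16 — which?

x₄

The 8 variables draw from only 8 values {1, 4, 5, 10, 11, 16, 23, 29}, so each is used; only x₃ can be 10, hence x₃ = 10.
Among the 7 still-open variables, 5 fits only x₅ (and all 7 values in {1, 4, 5, 11, 16, 23, 29} must be used), so x₅ = 5.
The 6 still-open variables together cover exactly {1, 4, 11, 16, 23, 29} — 6 values for 6 variables — and 11 appears only in x₈'s list, so x₈ = 11.
The 5 still-open variables draw from only 5 values {1, 4, 16, 23, 29}, so each is used; only x₄ can be 16, hence x₄ = 16.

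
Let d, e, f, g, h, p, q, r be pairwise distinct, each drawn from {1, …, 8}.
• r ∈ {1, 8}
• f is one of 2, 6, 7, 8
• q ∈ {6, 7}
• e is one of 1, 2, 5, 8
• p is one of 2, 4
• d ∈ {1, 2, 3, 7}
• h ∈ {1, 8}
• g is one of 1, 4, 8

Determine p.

2

The 8 variables draw from only 8 values {1, 2, 3, 4, 5, 6, 7, 8}, so each is used; only d can be 3, hence d = 3.
The 7 still-open variables together cover exactly {1, 2, 4, 5, 6, 7, 8} — 7 values for 7 variables — and 5 appears only in e's list, so e = 5.
h and r share exactly the 2 values {1, 8}; by pigeonhole those values go to them, so strike 1, 8 from f, g.
g's domain is down to {4}, so g = 4. Remove 4 from p.
So p = 2.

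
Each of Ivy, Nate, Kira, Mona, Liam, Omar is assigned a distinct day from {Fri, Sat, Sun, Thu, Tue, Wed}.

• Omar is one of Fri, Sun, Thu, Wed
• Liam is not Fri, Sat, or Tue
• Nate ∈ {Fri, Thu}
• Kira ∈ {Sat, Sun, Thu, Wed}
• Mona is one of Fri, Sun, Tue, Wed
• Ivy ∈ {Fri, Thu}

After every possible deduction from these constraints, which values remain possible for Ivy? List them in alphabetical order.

The 6 variables together cover exactly {Fri, Sat, Sun, Thu, Tue, Wed} — 6 values for 6 variables — and Sat appears only in Kira's list, so Kira = Sat.
The 5 still-open variables together cover exactly {Fri, Sun, Thu, Tue, Wed} — 5 values for 5 variables — and Tue appears only in Mona's list, so Mona = Tue.
The 2 variables Ivy and Nate are confined to {Fri, Thu}, which locks those values in; drop them from Liam, Omar.
No further eliminations apply; Ivy can still be any of Fri, Thu.

Fri, Thu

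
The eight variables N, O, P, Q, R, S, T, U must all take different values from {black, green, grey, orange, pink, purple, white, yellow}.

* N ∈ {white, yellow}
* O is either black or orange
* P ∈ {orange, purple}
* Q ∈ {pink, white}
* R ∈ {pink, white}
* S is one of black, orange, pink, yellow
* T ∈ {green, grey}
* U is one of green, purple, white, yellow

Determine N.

yellow

The 8 variables together cover exactly {black, green, grey, orange, pink, purple, white, yellow} — 8 values for 8 variables — and grey appears only in T's list, so T = grey.
The 7 still-open variables draw from only 7 values {black, green, orange, pink, purple, white, yellow}, so each is used; only U can be green, hence U = green.
The 6 still-open variables draw from only 6 values {black, orange, pink, purple, white, yellow}, so each is used; only P can be purple, hence P = purple.
Q and R share exactly the 2 values {pink, white}; by pigeonhole those values go to them, so strike pink, white from N, S.
So N = yellow.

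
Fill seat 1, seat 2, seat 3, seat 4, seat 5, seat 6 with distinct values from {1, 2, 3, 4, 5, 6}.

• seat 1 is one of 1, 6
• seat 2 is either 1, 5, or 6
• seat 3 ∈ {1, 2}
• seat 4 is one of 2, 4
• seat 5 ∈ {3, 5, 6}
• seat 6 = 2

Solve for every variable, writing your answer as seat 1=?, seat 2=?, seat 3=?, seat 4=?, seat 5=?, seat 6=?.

seat 6's domain is down to {2}, so seat 6 = 2. Eliminate 2 elsewhere: seat 3, seat 4.
seat 3 has just one choice, so seat 3 = 1. Strike 1 from seat 1, seat 2.
seat 4's domain is down to {4}, so seat 4 = 4.
That leaves seat 1 = 6. Eliminate 6 elsewhere: seat 2, seat 5.
seat 2 must be 5 (only option left). Remove 5 from seat 5.
seat 5 has just one choice, so seat 5 = 3.

seat 1=6, seat 2=5, seat 3=1, seat 4=4, seat 5=3, seat 6=2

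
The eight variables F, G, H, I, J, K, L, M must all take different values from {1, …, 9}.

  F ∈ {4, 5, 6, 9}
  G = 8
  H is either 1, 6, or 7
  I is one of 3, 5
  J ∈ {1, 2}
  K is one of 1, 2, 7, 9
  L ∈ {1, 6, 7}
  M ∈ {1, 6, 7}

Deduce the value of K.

G's domain is down to {8}, so G = 8.
The 3 variables H, L, M are confined to {1, 6, 7}, which locks those values in; drop them from F, J, K.
J must be 2 (only option left). Remove 2 from K.
So K = 9.

9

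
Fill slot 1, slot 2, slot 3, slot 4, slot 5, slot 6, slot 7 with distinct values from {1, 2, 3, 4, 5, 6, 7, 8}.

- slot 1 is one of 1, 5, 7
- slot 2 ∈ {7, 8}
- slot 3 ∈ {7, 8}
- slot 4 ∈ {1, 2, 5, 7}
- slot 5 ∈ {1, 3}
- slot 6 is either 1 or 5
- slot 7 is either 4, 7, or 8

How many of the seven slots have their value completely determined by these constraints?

3

Among the 7 variables, 2 fits only slot 4 (and all 7 values in {1, 2, 3, 4, 5, 7, 8} must be used), so slot 4 = 2.
The 6 still-open variables draw from only 6 values {1, 3, 4, 5, 7, 8}, so each is used; only slot 5 can be 3, hence slot 5 = 3.
Among the 5 still-open variables, 4 fits only slot 7 (and all 5 values in {1, 4, 5, 7, 8} must be used), so slot 7 = 4.
slot 2 and slot 3 between them cover only {7, 8} — a naked pair. Remove those values from slot 1.
Determined: slot 4=2, slot 5=3, slot 7=4. The other slots each still have more than one consistent value. That makes 3.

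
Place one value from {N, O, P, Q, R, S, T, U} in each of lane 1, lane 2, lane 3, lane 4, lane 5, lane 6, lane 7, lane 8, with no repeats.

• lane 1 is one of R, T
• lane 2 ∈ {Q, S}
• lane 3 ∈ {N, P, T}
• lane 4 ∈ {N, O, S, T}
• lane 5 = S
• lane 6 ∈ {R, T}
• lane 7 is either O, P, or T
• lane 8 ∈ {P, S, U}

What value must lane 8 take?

U

lane 5 must be S (only option left). So lane 2, lane 4, lane 8 can't be S.
lane 2's domain is down to {Q}, so lane 2 = Q.
The 6 still-open variables draw from only 6 values {N, O, P, R, T, U}, so each is used; only lane 8 can be U, hence lane 8 = U.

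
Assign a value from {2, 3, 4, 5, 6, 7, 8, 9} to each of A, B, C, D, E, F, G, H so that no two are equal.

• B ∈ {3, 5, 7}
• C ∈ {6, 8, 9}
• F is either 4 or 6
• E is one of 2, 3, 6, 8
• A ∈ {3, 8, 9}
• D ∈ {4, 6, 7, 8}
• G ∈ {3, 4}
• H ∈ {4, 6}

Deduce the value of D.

Among the 8 variables, 2 fits only E (and all 8 values in {2, 3, 4, 5, 6, 7, 8, 9} must be used), so E = 2.
Among the 7 still-open variables, 5 fits only B (and all 7 values in {3, 4, 5, 6, 7, 8, 9} must be used), so B = 5.
The 6 still-open variables together cover exactly {3, 4, 6, 7, 8, 9} — 6 values for 6 variables — and 7 appears only in D's list, so D = 7.

7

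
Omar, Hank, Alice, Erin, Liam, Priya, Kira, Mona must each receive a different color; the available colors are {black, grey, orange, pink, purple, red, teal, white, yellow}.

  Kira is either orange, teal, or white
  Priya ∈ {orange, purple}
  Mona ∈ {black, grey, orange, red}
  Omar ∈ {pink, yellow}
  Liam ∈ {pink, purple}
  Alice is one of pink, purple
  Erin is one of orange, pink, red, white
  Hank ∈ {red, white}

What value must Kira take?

The 2 variables Alice and Liam are confined to {pink, purple}, which locks those values in; drop them from Omar, Erin, Priya.
Omar has just one choice, so Omar = yellow.
Priya has just one choice, so Priya = orange. So Erin, Kira, Mona can't be orange.
Hank and Erin between them cover only {red, white} — a naked pair. Remove those values from Kira, Mona.
So Kira = teal.

teal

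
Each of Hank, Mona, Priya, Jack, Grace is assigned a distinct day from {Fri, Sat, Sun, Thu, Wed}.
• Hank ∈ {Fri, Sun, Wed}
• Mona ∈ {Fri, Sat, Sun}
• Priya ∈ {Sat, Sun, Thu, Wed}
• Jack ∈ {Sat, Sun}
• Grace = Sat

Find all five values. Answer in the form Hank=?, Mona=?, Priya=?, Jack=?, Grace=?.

Hank=Wed, Mona=Fri, Priya=Thu, Jack=Sun, Grace=Sat

Grace has just one choice, so Grace = Sat. Eliminate Sat elsewhere: Mona, Priya, Jack.
That leaves Jack = Sun. So Hank, Mona, Priya can't be Sun.
Mona's domain is down to {Fri}, so Mona = Fri. So Hank can't be Fri.
Hank has just one choice, so Hank = Wed. So Priya can't be Wed.
Priya's domain is down to {Thu}, so Priya = Thu.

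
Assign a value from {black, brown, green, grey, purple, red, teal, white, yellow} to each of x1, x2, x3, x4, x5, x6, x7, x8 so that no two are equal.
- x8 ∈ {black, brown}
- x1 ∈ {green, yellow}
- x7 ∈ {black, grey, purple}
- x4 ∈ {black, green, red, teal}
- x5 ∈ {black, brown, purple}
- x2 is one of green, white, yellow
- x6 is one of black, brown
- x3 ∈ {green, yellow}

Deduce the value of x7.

grey

The 2 variables x1 and x3 are confined to {green, yellow}, which locks those values in; drop them from x2, x4.
That leaves x2 = white.
x6 and x8 between them cover only {black, brown} — a naked pair. Remove those values from x4, x5, x7.
x5 must be purple (only option left). Strike purple from x7.
So x7 = grey.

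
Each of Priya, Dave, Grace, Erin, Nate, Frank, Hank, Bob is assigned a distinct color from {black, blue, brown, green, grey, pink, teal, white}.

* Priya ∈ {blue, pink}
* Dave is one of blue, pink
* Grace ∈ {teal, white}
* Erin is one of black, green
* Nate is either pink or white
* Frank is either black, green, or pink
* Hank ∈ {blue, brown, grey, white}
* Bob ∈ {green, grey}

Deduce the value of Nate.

Among the 8 variables, brown fits only Hank (and all 8 values in {black, blue, brown, green, grey, pink, teal, white} must be used), so Hank = brown.
Among the 7 still-open variables, grey fits only Bob (and all 7 values in {black, blue, green, grey, pink, teal, white} must be used), so Bob = grey.
The 6 still-open variables together cover exactly {black, blue, green, pink, teal, white} — 6 values for 6 variables — and teal appears only in Grace's list, so Grace = teal.
The 5 still-open variables together cover exactly {black, blue, green, pink, white} — 5 values for 5 variables — and white appears only in Nate's list, so Nate = white.

white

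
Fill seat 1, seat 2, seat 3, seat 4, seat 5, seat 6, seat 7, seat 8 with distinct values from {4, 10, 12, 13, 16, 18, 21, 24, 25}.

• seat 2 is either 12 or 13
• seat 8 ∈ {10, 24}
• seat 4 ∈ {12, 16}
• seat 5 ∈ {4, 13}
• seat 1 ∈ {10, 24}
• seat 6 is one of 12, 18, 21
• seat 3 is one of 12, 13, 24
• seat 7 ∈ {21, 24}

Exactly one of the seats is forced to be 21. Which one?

seat 7

The 8 variables draw from only 8 values {4, 10, 12, 13, 16, 18, 21, 24}, so each is used; only seat 5 can be 4, hence seat 5 = 4.
The 7 still-open variables together cover exactly {10, 12, 13, 16, 18, 21, 24} — 7 values for 7 variables — and 16 appears only in seat 4's list, so seat 4 = 16.
The 6 still-open variables draw from only 6 values {10, 12, 13, 18, 21, 24}, so each is used; only seat 6 can be 18, hence seat 6 = 18.
The 5 still-open variables draw from only 5 values {10, 12, 13, 21, 24}, so each is used; only seat 7 can be 21, hence seat 7 = 21.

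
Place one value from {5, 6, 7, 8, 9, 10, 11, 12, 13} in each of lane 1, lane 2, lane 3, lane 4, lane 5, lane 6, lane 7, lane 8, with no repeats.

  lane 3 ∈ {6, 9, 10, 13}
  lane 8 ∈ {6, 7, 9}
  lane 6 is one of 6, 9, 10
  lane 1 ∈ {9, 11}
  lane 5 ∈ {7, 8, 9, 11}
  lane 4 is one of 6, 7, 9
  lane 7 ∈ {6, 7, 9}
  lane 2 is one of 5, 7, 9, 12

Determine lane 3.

lane 4, lane 7, lane 8 between them cover only {6, 7, 9} — a naked triple. Remove those values from lane 1, lane 2, lane 3, lane 5, lane 6.
That leaves lane 1 = 11. Strike 11 from lane 5.
lane 5 must be 8 (only option left).
lane 6 has just one choice, so lane 6 = 10. Strike 10 from lane 3.
So lane 3 = 13.

13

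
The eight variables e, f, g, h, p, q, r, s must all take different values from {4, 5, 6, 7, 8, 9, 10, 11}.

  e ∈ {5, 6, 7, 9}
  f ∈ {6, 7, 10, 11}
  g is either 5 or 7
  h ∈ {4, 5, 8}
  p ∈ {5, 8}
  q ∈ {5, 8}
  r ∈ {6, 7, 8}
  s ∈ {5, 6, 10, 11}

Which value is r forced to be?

6

Among the 8 variables, 4 fits only h (and all 8 values in {4, 5, 6, 7, 8, 9, 10, 11} must be used), so h = 4.
Among the 7 still-open variables, 9 fits only e (and all 7 values in {5, 6, 7, 8, 9, 10, 11} must be used), so e = 9.
p and q between them cover only {5, 8} — a naked pair. Remove those values from g, r, s.
That leaves g = 7. Strike 7 from f, r.
So r = 6.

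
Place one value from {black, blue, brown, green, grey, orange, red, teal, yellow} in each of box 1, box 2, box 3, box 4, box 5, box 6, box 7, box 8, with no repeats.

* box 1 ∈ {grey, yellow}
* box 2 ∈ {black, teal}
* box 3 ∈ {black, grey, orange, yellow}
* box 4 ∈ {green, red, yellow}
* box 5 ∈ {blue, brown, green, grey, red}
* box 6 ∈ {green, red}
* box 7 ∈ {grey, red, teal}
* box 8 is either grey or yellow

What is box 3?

The 2 variables box 1 and box 8 are confined to {grey, yellow}, which locks those values in; drop them from box 3, box 4, box 5, box 7.
The 2 variables box 4 and box 6 are confined to {green, red}, which locks those values in; drop them from box 5, box 7.
box 7 has just one choice, so box 7 = teal. Remove teal from box 2.
box 2's domain is down to {black}, so box 2 = black. So box 3 can't be black.
So box 3 = orange.

orange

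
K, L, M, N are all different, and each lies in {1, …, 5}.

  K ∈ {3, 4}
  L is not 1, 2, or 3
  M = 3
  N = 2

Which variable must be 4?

K

M must be 3 (only option left). Remove 3 from K.
So 4 goes to K.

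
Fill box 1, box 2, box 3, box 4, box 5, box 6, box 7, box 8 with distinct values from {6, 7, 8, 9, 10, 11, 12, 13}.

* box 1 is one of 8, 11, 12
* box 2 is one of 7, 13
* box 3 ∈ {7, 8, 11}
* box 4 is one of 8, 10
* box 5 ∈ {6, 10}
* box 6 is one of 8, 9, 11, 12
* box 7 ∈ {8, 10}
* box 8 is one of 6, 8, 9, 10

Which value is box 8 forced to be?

9

The 8 variables draw from only 8 values {6, 7, 8, 9, 10, 11, 12, 13}, so each is used; only box 2 can be 13, hence box 2 = 13.
Among the 7 still-open variables, 7 fits only box 3 (and all 7 values in {6, 7, 8, 9, 10, 11, 12} must be used), so box 3 = 7.
The 2 variables box 4 and box 7 are confined to {8, 10}, which locks those values in; drop them from box 1, box 5, box 6, box 8.
box 5 has just one choice, so box 5 = 6. Remove 6 from box 8.
So box 8 = 9.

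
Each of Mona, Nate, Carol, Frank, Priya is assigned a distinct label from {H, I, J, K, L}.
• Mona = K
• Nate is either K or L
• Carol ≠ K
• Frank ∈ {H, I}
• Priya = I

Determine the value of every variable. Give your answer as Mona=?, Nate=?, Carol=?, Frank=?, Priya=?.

Mona has just one choice, so Mona = K. Eliminate K elsewhere: Nate.
Nate must be L (only option left). Eliminate L elsewhere: Carol.
Priya has just one choice, so Priya = I. So Carol, Frank can't be I.
Frank's domain is down to {H}, so Frank = H. Strike H from Carol.
Carol's domain is down to {J}, so Carol = J.

Mona=K, Nate=L, Carol=J, Frank=H, Priya=I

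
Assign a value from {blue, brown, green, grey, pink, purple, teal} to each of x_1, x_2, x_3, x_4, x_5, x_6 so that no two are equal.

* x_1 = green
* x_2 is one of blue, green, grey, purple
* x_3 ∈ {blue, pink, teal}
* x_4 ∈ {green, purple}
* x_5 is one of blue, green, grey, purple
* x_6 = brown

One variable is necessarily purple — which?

x_4

x_1 has just one choice, so x_1 = green. So x_2, x_4, x_5 can't be green.
So purple goes to x_4.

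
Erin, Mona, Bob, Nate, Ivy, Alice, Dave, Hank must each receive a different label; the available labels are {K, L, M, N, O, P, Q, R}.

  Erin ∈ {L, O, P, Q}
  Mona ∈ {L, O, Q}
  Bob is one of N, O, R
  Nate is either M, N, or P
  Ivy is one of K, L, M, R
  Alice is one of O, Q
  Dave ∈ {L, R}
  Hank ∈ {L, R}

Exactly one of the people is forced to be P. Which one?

Among the 8 variables, K fits only Ivy (and all 8 values in {K, L, M, N, O, P, Q, R} must be used), so Ivy = K.
Among the 7 still-open variables, M fits only Nate (and all 7 values in {L, M, N, O, P, Q, R} must be used), so Nate = M.
The 6 still-open variables together cover exactly {L, N, O, P, Q, R} — 6 values for 6 variables — and N appears only in Bob's list, so Bob = N.
The 5 still-open variables together cover exactly {L, O, P, Q, R} — 5 values for 5 variables — and P appears only in Erin's list, so Erin = P.

Erin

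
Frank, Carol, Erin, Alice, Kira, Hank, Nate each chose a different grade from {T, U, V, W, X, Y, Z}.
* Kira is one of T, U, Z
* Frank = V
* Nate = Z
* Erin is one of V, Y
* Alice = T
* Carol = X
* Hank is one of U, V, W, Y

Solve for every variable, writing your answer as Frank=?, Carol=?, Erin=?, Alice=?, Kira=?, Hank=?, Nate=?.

Frank has just one choice, so Frank = V. Strike V from Erin, Hank.
Carol has just one choice, so Carol = X.
That leaves Erin = Y. So Hank can't be Y.
Alice has just one choice, so Alice = T. Strike T from Kira.
Nate must be Z (only option left). So Kira can't be Z.
Kira's domain is down to {U}, so Kira = U. So Hank can't be U.
Hank's domain is down to {W}, so Hank = W.

Frank=V, Carol=X, Erin=Y, Alice=T, Kira=U, Hank=W, Nate=Z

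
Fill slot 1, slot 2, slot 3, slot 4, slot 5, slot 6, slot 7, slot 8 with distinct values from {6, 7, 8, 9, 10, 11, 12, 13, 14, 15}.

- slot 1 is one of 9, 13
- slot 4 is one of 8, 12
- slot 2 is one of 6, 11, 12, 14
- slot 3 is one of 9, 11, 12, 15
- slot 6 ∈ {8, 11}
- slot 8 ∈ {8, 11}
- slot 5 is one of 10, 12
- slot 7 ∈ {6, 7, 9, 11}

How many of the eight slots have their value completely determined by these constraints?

2

slot 6 and slot 8 share exactly the 2 values {8, 11}; by pigeonhole those values go to them, so strike 8, 11 from slot 2, slot 3, slot 4, slot 7.
That leaves slot 4 = 12. Eliminate 12 elsewhere: slot 2, slot 3, slot 5.
That leaves slot 5 = 10.
Determined: slot 4=12, slot 5=10. The other slots each still have more than one consistent value. That makes 2.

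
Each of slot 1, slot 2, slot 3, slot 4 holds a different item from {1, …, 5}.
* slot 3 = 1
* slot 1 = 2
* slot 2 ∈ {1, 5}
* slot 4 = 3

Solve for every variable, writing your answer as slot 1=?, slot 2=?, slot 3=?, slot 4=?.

slot 1's domain is down to {2}, so slot 1 = 2.
slot 3 has just one choice, so slot 3 = 1. So slot 2 can't be 1.
slot 4's domain is down to {3}, so slot 4 = 3.
slot 2 must be 5 (only option left).

slot 1=2, slot 2=5, slot 3=1, slot 4=3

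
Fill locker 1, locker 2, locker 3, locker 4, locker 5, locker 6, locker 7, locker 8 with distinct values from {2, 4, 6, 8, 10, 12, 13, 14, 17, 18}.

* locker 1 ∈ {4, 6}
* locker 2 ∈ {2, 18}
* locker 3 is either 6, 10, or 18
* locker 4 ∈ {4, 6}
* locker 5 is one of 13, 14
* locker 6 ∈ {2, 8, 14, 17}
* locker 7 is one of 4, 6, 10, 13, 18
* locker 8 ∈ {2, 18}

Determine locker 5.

locker 1 and locker 4 share exactly the 2 values {4, 6}; by pigeonhole those values go to them, so strike 4, 6 from locker 3, locker 7.
The 2 variables locker 2 and locker 8 are confined to {2, 18}, which locks those values in; drop them from locker 3, locker 6, locker 7.
That leaves locker 3 = 10. Remove 10 from locker 7.
locker 7 must be 13 (only option left). Eliminate 13 elsewhere: locker 5.
So locker 5 = 14.

14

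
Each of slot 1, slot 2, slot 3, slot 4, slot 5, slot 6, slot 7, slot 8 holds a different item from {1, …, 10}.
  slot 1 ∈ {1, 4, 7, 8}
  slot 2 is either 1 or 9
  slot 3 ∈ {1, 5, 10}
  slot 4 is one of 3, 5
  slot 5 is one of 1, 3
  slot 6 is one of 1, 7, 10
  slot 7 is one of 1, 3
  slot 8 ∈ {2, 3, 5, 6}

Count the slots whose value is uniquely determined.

4

slot 5 and slot 7 share exactly the 2 values {1, 3}; by pigeonhole those values go to them, so strike 1, 3 from slot 1, slot 2, slot 3, slot 4, slot 6, slot 8.
slot 2 has just one choice, so slot 2 = 9.
slot 4 must be 5 (only option left). Strike 5 from slot 3, slot 8.
slot 3 must be 10 (only option left). Eliminate 10 elsewhere: slot 6.
That leaves slot 6 = 7. Eliminate 7 elsewhere: slot 1.
Determined: slot 2=9, slot 3=10, slot 4=5, slot 6=7. The other slots each still have more than one consistent value. That makes 4.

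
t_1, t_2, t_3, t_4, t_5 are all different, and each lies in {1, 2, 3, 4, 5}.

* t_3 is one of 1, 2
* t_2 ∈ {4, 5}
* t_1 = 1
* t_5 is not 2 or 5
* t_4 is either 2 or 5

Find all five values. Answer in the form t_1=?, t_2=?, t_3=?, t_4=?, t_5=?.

t_1=1, t_2=4, t_3=2, t_4=5, t_5=3

t_1's domain is down to {1}, so t_1 = 1. So t_3, t_5 can't be 1.
t_3 has just one choice, so t_3 = 2. Eliminate 2 elsewhere: t_4.
t_4 must be 5 (only option left). Strike 5 from t_2.
t_2 has just one choice, so t_2 = 4. So t_5 can't be 4.
t_5 must be 3 (only option left).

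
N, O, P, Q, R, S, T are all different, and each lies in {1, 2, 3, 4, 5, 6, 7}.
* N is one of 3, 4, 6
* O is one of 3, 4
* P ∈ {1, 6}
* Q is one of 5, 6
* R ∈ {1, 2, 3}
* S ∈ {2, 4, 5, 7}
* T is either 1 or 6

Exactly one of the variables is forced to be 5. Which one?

Q

Among the 7 variables, 7 fits only S (and all 7 values in {1, 2, 3, 4, 5, 6, 7} must be used), so S = 7.
The 6 still-open variables together cover exactly {1, 2, 3, 4, 5, 6} — 6 values for 6 variables — and 2 appears only in R's list, so R = 2.
The 5 still-open variables draw from only 5 values {1, 3, 4, 5, 6}, so each is used; only Q can be 5, hence Q = 5.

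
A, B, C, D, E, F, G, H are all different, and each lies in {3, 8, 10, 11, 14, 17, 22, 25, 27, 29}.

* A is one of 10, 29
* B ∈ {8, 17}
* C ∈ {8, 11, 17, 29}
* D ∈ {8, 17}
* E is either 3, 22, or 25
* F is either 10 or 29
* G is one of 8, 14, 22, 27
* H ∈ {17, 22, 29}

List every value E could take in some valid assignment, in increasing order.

The 2 variables A and F are confined to {10, 29}, which locks those values in; drop them from C, H.
B and D between them cover only {8, 17} — a naked pair. Remove those values from C, G, H.
C has just one choice, so C = 11.
That leaves H = 22. So E, G can't be 22.
No further eliminations apply; E can still be any of 3, 25.

3, 25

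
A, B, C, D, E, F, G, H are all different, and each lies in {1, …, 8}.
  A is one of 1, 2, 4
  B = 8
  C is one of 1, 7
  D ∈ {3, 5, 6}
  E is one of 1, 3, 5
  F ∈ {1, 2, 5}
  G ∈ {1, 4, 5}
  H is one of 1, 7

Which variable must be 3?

B must be 8 (only option left).
The 7 still-open variables together cover exactly {1, 2, 3, 4, 5, 6, 7} — 7 values for 7 variables — and 6 appears only in D's list, so D = 6.
Among the 6 still-open variables, 3 fits only E (and all 6 values in {1, 2, 3, 4, 5, 7} must be used), so E = 3.

E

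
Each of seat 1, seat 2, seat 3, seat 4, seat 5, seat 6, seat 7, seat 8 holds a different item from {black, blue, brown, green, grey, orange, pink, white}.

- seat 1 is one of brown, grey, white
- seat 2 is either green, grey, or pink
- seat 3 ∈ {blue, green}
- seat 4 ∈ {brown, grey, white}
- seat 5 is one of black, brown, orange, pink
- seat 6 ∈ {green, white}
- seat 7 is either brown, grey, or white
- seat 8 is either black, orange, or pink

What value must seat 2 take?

pink

The 8 variables together cover exactly {black, blue, brown, green, grey, orange, pink, white} — 8 values for 8 variables — and blue appears only in seat 3's list, so seat 3 = blue.
seat 1, seat 4, seat 7 between them cover only {brown, grey, white} — a naked triple. Remove those values from seat 2, seat 5, seat 6.
seat 6's domain is down to {green}, so seat 6 = green. Strike green from seat 2.
So seat 2 = pink.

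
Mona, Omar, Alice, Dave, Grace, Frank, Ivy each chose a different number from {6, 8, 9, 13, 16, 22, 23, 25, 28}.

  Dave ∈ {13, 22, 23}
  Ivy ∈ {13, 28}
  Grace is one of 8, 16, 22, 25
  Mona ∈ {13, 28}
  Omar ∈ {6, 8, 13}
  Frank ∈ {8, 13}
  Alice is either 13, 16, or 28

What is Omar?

The 2 variables Mona and Ivy are confined to {13, 28}, which locks those values in; drop them from Omar, Alice, Dave, Frank.
Alice's domain is down to {16}, so Alice = 16. So Grace can't be 16.
Frank's domain is down to {8}, so Frank = 8. Eliminate 8 elsewhere: Omar, Grace.
So Omar = 6.

6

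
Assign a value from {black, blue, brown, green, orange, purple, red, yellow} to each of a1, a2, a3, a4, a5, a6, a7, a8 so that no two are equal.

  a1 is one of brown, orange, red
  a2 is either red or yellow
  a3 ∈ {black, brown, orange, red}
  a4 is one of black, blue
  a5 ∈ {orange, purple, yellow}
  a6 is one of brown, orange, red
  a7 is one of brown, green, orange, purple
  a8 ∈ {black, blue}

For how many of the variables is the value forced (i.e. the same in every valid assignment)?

The 8 variables together cover exactly {black, blue, brown, green, orange, purple, red, yellow} — 8 values for 8 variables — and green appears only in a7's list, so a7 = green.
The 7 still-open variables together cover exactly {black, blue, brown, orange, purple, red, yellow} — 7 values for 7 variables — and purple appears only in a5's list, so a5 = purple.
Among the 6 still-open variables, yellow fits only a2 (and all 6 values in {black, blue, brown, orange, red, yellow} must be used), so a2 = yellow.
a4 and a8 share exactly the 2 values {black, blue}; by pigeonhole those values go to them, so strike black, blue from a3.
Determined: a2=yellow, a5=purple, a7=green. The other variables each still have more than one consistent value. That makes 3.

3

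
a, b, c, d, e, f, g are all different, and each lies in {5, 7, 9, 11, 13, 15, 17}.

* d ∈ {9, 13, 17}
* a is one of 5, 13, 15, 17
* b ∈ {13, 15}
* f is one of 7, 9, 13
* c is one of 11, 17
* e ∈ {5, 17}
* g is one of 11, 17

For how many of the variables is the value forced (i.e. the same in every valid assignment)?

The 7 variables together cover exactly {5, 7, 9, 11, 13, 15, 17} — 7 values for 7 variables — and 7 appears only in f's list, so f = 7.
The 6 still-open variables together cover exactly {5, 9, 11, 13, 15, 17} — 6 values for 6 variables — and 9 appears only in d's list, so d = 9.
The 2 variables c and g are confined to {11, 17}, which locks those values in; drop them from a, e.
e has just one choice, so e = 5. Strike 5 from a.
Determined: d=9, e=5, f=7. The other variables each still have more than one consistent value. That makes 3.

3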